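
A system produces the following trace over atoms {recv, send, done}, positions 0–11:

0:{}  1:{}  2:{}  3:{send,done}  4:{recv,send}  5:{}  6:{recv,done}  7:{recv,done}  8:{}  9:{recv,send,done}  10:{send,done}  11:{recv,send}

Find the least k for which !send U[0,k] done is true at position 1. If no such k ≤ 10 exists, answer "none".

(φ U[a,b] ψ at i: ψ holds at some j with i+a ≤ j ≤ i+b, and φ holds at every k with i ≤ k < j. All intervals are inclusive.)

Need earliest j ≥ 1 with done, and !send at every k in [1,j-1].
  j=1: rhs fails.
  j=2: rhs fails.
  j=3: rhs holds; lhs holds on [1,2]. k = 2.

2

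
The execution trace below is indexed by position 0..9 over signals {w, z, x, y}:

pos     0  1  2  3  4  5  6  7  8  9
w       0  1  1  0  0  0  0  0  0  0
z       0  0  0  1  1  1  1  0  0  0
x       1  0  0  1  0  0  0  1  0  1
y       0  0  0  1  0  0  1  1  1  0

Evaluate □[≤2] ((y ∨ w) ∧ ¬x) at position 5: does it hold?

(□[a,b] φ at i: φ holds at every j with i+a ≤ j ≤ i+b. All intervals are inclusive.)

No

Check ((y ∨ w) ∧ ¬x) at every j in [5,7]:
  j=5: false
  j=6: true
  j=7: false
Fails at j=5 → formula fails.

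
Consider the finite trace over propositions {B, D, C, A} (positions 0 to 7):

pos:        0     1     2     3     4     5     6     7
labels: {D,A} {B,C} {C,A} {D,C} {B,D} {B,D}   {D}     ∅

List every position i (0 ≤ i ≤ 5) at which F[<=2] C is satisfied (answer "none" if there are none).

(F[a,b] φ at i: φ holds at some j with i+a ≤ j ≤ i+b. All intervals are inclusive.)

Evaluate at each i in [0,5]:
  i=0: ✓ (witness j=1)
  i=1: ✓ (witness j=1)
  i=2: ✓ (witness j=2)
  i=3: ✓ (witness j=3)
  i=4: ✗ (none in [4,6])
  i=5: ✗ (none in [5,7])

0, 1, 2, 3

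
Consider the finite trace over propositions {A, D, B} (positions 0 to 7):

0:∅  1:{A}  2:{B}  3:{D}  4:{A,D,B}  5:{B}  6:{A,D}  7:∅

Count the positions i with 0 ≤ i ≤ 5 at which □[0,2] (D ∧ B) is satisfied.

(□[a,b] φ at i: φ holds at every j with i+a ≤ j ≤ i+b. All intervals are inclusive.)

Evaluate at each i in [0,5]:
  i=0: ✗ (fails at j=0)
  i=1: ✗ (fails at j=1)
  i=2: ✗ (fails at j=2)
  i=3: ✗ (fails at j=3)
  i=4: ✗ (fails at j=5)
  i=5: ✗ (fails at j=5)
Positions where it holds: {} → 0.

0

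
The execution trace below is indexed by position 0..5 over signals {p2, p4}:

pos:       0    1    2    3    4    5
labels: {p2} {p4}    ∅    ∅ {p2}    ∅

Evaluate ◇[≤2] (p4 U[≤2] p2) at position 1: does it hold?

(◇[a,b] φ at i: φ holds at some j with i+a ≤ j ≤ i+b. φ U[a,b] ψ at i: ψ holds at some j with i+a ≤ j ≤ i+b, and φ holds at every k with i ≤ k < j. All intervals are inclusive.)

Check (p4 U[≤2] p2) at each j in [1,3]:
  j=1: fails
  j=2: fails
  j=3: fails
No position in the window satisfies it → formula fails.

No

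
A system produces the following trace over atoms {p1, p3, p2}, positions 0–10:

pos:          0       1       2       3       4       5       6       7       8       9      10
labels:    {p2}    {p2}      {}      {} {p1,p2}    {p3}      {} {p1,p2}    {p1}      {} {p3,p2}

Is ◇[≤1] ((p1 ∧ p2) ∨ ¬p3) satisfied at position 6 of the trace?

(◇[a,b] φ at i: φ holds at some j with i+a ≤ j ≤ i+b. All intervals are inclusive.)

Check ((p1 ∧ p2) ∨ ¬p3) at each j in [6,7]:
  j=6: true
  j=7: true
Found at j=6 → formula holds.

Holds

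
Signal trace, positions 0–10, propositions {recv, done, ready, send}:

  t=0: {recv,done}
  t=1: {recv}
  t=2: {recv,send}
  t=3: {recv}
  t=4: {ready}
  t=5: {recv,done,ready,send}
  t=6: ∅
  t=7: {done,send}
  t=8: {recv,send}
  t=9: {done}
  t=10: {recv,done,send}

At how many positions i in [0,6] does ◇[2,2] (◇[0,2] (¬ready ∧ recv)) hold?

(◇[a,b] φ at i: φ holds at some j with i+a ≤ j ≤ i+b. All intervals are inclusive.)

5

Evaluate at each i in [0,6]:
  i=0: ✓ (witness j=2)
  i=1: ✓ (witness j=3)
  i=2: ✗ (none in [4,4])
  i=3: ✗ (none in [5,5])
  i=4: ✓ (witness j=6)
  i=5: ✓ (witness j=7)
  i=6: ✓ (witness j=8)
Positions where it holds: {0, 1, 4, 5, 6} → 5.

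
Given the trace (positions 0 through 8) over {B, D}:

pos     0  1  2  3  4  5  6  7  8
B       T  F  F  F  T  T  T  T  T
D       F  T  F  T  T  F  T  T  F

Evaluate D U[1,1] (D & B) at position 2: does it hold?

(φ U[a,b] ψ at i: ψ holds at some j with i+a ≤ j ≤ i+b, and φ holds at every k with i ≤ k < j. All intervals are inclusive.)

False

Need some j in [3,3] with (D & B), and D at every k in [2,j-1].
  j=3: (D & B) false.
No j in the window works → until fails.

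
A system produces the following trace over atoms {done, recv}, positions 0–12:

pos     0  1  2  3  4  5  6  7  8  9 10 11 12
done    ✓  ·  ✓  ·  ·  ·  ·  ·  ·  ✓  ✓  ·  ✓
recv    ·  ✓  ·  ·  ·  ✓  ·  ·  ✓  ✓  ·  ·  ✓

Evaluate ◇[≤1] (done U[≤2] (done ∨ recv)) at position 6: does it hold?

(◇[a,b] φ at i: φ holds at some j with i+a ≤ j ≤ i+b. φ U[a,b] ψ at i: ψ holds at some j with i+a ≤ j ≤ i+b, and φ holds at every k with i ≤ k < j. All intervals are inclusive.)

No

Check (done U[≤2] (done ∨ recv)) at each j in [6,7]:
  j=6: fails
  j=7: fails
No position in the window satisfies it → formula fails.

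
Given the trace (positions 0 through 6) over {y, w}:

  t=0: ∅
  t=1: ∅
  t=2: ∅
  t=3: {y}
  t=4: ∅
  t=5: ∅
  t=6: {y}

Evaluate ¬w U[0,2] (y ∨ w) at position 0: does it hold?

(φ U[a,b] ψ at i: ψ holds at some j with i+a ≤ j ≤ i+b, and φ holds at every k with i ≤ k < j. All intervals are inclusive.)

False

Need some j in [0,2] with (y ∨ w), and ¬w at every k in [0,j-1].
  j=0: (y ∨ w) false.
  j=1: (y ∨ w) false.
  j=2: (y ∨ w) false.
No j in the window works → until fails.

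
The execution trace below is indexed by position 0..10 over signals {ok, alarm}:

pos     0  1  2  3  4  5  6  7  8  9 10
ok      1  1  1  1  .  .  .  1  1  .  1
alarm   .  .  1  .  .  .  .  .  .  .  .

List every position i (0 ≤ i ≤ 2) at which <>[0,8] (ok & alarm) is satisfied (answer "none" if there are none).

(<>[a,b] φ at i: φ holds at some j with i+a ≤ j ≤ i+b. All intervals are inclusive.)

Evaluate at each i in [0,2]:
  i=0: ✓ (witness j=2)
  i=1: ✓ (witness j=2)
  i=2: ✓ (witness j=2)

0, 1, 2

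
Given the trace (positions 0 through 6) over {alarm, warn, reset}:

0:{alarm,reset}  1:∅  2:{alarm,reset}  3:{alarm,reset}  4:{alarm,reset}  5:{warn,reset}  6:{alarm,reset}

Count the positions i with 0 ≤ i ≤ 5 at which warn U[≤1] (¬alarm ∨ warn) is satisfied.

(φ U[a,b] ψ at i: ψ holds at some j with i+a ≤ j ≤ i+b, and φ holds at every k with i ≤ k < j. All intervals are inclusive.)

Evaluate at each i in [0,5]:
  i=0: ✗ (lhs fails at k=0 before rhs at j=1)
  i=1: ✓ (rhs at j=1)
  i=2: ✗ (no rhs in [2,3])
  i=3: ✗ (no rhs in [3,4])
  i=4: ✗ (lhs fails at k=4 before rhs at j=5)
  i=5: ✓ (rhs at j=5)
Positions where it holds: {1, 5} → 2.

2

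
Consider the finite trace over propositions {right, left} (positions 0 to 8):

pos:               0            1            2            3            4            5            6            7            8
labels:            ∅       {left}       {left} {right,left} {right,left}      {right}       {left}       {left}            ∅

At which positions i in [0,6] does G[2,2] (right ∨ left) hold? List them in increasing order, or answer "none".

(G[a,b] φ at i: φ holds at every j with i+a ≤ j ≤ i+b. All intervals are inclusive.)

0, 1, 2, 3, 4, 5

Evaluate at each i in [0,6]:
  i=0: ✓ (all of [2,2])
  i=1: ✓ (all of [3,3])
  i=2: ✓ (all of [4,4])
  i=3: ✓ (all of [5,5])
  i=4: ✓ (all of [6,6])
  i=5: ✓ (all of [7,7])
  i=6: ✗ (fails at j=8)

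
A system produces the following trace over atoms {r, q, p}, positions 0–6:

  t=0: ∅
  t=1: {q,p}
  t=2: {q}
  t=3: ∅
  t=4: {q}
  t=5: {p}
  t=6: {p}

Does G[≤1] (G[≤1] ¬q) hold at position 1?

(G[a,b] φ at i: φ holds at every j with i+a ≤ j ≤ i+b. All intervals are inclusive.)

Check G[≤1] ¬q at every j in [1,2]:
  j=1: fails at 1
  j=2: fails at 2
Fails at j=1 → formula fails.

Does not hold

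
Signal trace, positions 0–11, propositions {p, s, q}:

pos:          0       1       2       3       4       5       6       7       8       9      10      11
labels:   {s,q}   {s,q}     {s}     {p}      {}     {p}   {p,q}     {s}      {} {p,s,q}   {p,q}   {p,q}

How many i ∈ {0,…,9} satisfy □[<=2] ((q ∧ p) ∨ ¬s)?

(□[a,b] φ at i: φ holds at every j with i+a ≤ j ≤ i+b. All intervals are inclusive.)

Evaluate at each i in [0,9]:
  i=0: ✗ (fails at j=0)
  i=1: ✗ (fails at j=1)
  i=2: ✗ (fails at j=2)
  i=3: ✓ (all of [3,5])
  i=4: ✓ (all of [4,6])
  i=5: ✗ (fails at j=7)
  i=6: ✗ (fails at j=7)
  i=7: ✗ (fails at j=7)
  i=8: ✓ (all of [8,10])
  i=9: ✓ (all of [9,11])
Positions where it holds: {3, 4, 8, 9} → 4.

4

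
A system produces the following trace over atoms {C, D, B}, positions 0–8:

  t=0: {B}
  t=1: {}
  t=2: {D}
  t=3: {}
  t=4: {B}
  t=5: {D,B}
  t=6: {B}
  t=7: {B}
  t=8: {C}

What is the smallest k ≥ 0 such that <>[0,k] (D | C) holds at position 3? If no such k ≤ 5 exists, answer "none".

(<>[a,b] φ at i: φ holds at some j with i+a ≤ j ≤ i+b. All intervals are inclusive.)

Scan j = 3,4,… for (D | C):
  j=3: fails
  j=4: fails
  j=5: holds
First hit at j=5, so smallest k = 5-3 = 2.

2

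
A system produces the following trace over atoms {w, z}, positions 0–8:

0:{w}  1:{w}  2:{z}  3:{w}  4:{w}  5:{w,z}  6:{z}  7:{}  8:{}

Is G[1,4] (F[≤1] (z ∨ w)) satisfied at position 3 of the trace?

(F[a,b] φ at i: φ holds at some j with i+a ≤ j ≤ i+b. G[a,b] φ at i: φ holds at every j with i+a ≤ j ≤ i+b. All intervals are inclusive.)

Does not hold

Check F[≤1] (z ∨ w) at every j in [4,7]:
  j=4: holds (witness at 4)
  j=5: holds (witness at 5)
  j=6: holds (witness at 6)
  j=7: fails (none in [7,8])
Fails at j=7 → formula fails.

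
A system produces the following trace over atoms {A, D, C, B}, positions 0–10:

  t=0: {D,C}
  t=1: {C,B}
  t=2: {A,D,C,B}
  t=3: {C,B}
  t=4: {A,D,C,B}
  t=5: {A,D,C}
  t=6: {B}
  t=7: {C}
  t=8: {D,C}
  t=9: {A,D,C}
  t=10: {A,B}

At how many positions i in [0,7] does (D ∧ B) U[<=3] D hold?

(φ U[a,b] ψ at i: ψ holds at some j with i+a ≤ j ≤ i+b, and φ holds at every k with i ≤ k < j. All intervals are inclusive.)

4

Evaluate at each i in [0,7]:
  i=0: ✓ (rhs at j=0)
  i=1: ✗ (lhs fails at k=1 before rhs at j=2)
  i=2: ✓ (rhs at j=2)
  i=3: ✗ (lhs fails at k=3 before rhs at j=4)
  i=4: ✓ (rhs at j=4)
  i=5: ✓ (rhs at j=5)
  i=6: ✗ (lhs fails at k=6 before rhs at j=8)
  i=7: ✗ (lhs fails at k=7 before rhs at j=8)
Positions where it holds: {0, 2, 4, 5} → 4.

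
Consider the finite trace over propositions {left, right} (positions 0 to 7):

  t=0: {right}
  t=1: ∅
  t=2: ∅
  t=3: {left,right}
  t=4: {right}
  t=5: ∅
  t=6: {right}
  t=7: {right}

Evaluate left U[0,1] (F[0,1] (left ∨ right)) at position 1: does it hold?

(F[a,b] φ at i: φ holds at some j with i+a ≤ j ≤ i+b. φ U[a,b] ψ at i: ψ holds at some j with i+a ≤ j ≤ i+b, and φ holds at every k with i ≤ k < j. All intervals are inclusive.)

Need some j in [1,2] with F[0,1] (left ∨ right), and left at every k in [1,j-1].
  j=1: F[0,1] (left ∨ right) — fails (none in [1,2]).
  j=2: F[0,1] (left ∨ right) holds, but left fails at k=1 → not this j.
No j in the window works → until fails.

False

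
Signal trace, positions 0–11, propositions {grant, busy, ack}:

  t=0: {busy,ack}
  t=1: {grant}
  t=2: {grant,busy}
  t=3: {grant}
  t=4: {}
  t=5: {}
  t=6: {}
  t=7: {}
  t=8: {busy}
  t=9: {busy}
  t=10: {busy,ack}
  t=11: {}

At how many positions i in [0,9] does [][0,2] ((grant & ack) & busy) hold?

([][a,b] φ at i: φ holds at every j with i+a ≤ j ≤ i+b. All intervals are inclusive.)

Evaluate at each i in [0,9]:
  i=0: ✗ (fails at j=0)
  i=1: ✗ (fails at j=1)
  i=2: ✗ (fails at j=2)
  i=3: ✗ (fails at j=3)
  i=4: ✗ (fails at j=4)
  i=5: ✗ (fails at j=5)
  i=6: ✗ (fails at j=6)
  i=7: ✗ (fails at j=7)
  i=8: ✗ (fails at j=8)
  i=9: ✗ (fails at j=9)
Positions where it holds: {} → 0.

0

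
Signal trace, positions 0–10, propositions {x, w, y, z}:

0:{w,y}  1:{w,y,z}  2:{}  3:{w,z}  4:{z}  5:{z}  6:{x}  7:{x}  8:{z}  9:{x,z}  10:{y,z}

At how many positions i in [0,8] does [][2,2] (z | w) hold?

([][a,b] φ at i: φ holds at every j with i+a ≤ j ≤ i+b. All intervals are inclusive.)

Evaluate at each i in [0,8]:
  i=0: ✗ (fails at j=2)
  i=1: ✓ (all of [3,3])
  i=2: ✓ (all of [4,4])
  i=3: ✓ (all of [5,5])
  i=4: ✗ (fails at j=6)
  i=5: ✗ (fails at j=7)
  i=6: ✓ (all of [8,8])
  i=7: ✓ (all of [9,9])
  i=8: ✓ (all of [10,10])
Positions where it holds: {1, 2, 3, 6, 7, 8} → 6.

6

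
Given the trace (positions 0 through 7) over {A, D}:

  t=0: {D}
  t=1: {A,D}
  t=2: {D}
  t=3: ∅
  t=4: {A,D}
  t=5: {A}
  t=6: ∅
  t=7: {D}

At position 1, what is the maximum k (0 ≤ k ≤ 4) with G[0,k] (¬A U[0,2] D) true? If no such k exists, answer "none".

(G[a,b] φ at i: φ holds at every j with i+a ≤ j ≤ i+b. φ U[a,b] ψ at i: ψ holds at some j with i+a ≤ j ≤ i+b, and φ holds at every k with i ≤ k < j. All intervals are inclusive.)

3

(¬A U[0,2] D) must hold from j=1 onward; find where it first fails.
  j=1: holds
  j=2: holds
  j=3: holds
  j=4: holds
  j=5: fails
Holds on [1,4], so largest k = 3.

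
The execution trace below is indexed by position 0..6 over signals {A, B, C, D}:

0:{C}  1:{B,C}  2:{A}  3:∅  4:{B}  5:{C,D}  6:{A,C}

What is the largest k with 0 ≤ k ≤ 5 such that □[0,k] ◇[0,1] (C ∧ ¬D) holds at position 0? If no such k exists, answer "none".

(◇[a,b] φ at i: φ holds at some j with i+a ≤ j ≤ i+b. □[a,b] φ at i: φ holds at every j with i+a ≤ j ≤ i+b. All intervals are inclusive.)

◇[0,1] (C ∧ ¬D) must hold from j=0 onward; find where it first fails.
  j=0: holds
  j=1: holds
  j=2: fails
Holds on [0,1], so largest k = 1.

1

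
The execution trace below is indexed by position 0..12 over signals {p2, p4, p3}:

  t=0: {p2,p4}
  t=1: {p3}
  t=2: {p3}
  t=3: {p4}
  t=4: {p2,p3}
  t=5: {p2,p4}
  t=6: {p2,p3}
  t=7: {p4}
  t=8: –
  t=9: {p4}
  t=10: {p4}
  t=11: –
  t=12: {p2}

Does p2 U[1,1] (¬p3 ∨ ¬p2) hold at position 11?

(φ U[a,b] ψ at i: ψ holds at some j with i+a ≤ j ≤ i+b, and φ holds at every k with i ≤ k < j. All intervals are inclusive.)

Need some j in [12,12] with (¬p3 ∨ ¬p2), and p2 at every k in [11,j-1].
  j=12: (¬p3 ∨ ¬p2) holds, but p2 fails at k=11 → not this j.
No j in the window works → until fails.

Does not hold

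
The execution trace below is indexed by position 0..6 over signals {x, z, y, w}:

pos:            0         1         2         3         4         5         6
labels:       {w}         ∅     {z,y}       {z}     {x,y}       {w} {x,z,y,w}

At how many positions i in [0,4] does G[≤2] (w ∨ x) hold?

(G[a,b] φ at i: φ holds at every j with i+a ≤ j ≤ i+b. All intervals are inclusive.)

Evaluate at each i in [0,4]:
  i=0: ✗ (fails at j=1)
  i=1: ✗ (fails at j=1)
  i=2: ✗ (fails at j=2)
  i=3: ✗ (fails at j=3)
  i=4: ✓ (all of [4,6])
Positions where it holds: {4} → 1.

1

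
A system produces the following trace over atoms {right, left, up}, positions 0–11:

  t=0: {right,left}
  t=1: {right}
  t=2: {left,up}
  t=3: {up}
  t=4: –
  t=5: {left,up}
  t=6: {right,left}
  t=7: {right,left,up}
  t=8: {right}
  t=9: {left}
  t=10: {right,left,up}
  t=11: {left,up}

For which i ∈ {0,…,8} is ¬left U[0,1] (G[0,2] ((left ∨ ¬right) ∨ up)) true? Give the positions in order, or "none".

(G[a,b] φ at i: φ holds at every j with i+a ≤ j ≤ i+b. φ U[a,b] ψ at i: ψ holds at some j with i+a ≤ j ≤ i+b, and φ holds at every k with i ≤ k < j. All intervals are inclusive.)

1, 2, 3, 4, 5, 8

Evaluate at each i in [0,8]:
  i=0: ✗ (no rhs in [0,1])
  i=1: ✓ (rhs at j=2; lhs holds on [1,1])
  i=2: ✓ (rhs at j=2)
  i=3: ✓ (rhs at j=3)
  i=4: ✓ (rhs at j=4)
  i=5: ✓ (rhs at j=5)
  i=6: ✗ (no rhs in [6,7])
  i=7: ✗ (no rhs in [7,8])
  i=8: ✓ (rhs at j=9; lhs holds on [8,8])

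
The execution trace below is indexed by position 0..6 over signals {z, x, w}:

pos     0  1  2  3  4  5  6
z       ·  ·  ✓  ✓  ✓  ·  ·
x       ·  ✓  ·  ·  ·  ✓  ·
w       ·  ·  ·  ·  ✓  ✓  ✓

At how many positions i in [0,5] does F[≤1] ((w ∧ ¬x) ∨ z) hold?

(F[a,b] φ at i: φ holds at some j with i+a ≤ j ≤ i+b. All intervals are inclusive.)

5

Evaluate at each i in [0,5]:
  i=0: ✗ (none in [0,1])
  i=1: ✓ (witness j=2)
  i=2: ✓ (witness j=2)
  i=3: ✓ (witness j=3)
  i=4: ✓ (witness j=4)
  i=5: ✓ (witness j=6)
Positions where it holds: {1, 2, 3, 4, 5} → 5.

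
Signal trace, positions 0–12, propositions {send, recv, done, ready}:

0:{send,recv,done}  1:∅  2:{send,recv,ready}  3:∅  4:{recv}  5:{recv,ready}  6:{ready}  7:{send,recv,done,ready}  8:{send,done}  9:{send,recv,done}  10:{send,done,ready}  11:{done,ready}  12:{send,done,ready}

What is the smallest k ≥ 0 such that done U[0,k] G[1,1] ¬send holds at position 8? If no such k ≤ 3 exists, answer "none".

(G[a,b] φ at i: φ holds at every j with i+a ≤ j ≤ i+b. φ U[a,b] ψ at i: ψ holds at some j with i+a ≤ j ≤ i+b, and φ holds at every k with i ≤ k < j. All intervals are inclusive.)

Need earliest j ≥ 8 with G[1,1] ¬send, and done at every k in [8,j-1].
  j=8: rhs fails.
  j=9: rhs fails.
  j=10: rhs holds; lhs holds on [8,9]. k = 2.

2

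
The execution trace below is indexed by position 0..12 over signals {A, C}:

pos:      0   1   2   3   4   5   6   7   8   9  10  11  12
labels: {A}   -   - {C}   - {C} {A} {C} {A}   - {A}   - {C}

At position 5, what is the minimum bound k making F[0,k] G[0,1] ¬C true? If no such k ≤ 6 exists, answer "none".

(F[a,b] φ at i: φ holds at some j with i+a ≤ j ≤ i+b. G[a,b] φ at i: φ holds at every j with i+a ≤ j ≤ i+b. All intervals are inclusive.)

Scan j = 5,6,… for G[0,1] ¬C:
  j=5: fails
  j=6: fails
  j=7: fails
  j=8: holds
First hit at j=8, so smallest k = 8-5 = 3.

3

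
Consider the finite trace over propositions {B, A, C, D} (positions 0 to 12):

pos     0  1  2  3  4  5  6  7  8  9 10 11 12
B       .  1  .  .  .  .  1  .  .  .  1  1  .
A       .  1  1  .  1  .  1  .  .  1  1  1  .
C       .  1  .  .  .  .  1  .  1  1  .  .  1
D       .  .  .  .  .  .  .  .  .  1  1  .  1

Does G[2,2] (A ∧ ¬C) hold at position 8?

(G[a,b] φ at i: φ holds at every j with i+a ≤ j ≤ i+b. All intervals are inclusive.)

Check (A ∧ ¬C) at every j in [10,10]:
  j=10: true
All positions satisfy it → formula holds.

Yes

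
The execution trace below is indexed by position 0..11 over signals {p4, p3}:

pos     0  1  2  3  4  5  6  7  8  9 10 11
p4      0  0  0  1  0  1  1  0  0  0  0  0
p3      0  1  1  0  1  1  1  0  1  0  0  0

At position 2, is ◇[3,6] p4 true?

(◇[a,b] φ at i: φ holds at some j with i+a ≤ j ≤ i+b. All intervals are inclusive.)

Check p4 at each j in [5,8]:
  j=5: true
  j=6: true
  j=7: false
  j=8: false
Found at j=5 → formula holds.

Yes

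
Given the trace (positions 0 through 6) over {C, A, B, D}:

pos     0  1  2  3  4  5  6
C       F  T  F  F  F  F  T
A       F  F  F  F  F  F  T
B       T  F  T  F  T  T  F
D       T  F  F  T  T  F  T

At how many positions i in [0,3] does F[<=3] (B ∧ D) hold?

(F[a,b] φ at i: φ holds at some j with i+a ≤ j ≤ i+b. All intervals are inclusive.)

4

Evaluate at each i in [0,3]:
  i=0: ✓ (witness j=0)
  i=1: ✓ (witness j=4)
  i=2: ✓ (witness j=4)
  i=3: ✓ (witness j=4)
Positions where it holds: {0, 1, 2, 3} → 4.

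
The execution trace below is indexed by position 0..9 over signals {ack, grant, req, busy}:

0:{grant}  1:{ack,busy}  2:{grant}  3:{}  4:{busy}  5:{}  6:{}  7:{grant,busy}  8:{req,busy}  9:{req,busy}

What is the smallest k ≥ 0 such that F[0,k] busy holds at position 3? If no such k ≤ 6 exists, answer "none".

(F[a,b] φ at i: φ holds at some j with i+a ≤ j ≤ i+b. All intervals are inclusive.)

Scan j = 3,4,… for busy:
  j=3: fails
  j=4: holds
First hit at j=4, so smallest k = 4-3 = 1.

1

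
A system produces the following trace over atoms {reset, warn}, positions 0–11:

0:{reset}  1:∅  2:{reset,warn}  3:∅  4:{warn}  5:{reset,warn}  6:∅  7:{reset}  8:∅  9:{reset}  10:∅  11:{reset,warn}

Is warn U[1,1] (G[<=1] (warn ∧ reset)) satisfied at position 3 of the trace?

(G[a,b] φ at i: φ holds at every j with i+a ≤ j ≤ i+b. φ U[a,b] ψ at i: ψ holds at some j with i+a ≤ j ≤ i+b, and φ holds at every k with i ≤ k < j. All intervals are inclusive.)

No

Need some j in [4,4] with G[<=1] (warn ∧ reset), and warn at every k in [3,j-1].
  j=4: G[<=1] (warn ∧ reset) — fails at 4.
No j in the window works → until fails.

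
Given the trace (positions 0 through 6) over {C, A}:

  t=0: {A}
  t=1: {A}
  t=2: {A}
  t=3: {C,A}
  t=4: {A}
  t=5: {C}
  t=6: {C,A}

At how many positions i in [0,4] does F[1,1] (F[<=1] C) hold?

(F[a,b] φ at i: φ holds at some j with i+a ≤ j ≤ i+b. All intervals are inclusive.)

Evaluate at each i in [0,4]:
  i=0: ✗ (none in [1,1])
  i=1: ✓ (witness j=2)
  i=2: ✓ (witness j=3)
  i=3: ✓ (witness j=4)
  i=4: ✓ (witness j=5)
Positions where it holds: {1, 2, 3, 4} → 4.

4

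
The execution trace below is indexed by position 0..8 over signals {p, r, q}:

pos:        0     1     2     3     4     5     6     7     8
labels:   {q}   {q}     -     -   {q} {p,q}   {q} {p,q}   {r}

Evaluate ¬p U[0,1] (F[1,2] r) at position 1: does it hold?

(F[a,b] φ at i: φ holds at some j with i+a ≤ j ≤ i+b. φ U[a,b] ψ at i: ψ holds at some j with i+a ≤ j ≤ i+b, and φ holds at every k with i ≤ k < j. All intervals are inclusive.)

Need some j in [1,2] with F[1,2] r, and ¬p at every k in [1,j-1].
  j=1: F[1,2] r — fails (none in [2,3]).
  j=2: F[1,2] r — fails (none in [3,4]).
No j in the window works → until fails.

Does not hold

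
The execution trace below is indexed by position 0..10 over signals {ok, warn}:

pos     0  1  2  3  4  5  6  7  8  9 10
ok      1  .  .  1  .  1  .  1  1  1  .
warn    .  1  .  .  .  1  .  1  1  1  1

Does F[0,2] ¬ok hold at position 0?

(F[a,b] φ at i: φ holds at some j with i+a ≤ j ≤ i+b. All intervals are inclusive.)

Check ¬ok at each j in [0,2]:
  j=0: false
  j=1: true
  j=2: true
Found at j=1 → formula holds.

Holds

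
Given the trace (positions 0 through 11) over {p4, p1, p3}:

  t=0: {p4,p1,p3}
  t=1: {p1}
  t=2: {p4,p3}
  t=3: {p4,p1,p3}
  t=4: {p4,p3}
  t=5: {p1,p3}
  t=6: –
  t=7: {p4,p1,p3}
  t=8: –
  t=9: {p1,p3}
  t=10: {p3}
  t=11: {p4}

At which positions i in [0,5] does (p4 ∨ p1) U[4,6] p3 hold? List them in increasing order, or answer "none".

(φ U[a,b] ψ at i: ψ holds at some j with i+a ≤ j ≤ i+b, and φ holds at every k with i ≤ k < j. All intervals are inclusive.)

0, 1

Evaluate at each i in [0,5]:
  i=0: ✓ (rhs at j=4; lhs holds on [0,3])
  i=1: ✓ (rhs at j=5; lhs holds on [1,4])
  i=2: ✗ (lhs fails at k=6 before rhs at j=7)
  i=3: ✗ (lhs fails at k=6 before rhs at j=7)
  i=4: ✗ (lhs fails at k=6 before rhs at j=9)
  i=5: ✗ (lhs fails at k=6 before rhs at j=9)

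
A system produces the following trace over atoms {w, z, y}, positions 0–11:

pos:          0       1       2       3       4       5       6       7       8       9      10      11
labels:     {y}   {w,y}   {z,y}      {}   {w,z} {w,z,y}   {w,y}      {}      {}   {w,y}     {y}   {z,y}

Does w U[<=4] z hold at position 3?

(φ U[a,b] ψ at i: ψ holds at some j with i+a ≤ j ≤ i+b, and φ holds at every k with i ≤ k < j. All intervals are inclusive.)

Does not hold

Need some j in [3,7] with z, and w at every k in [3,j-1].
  j=3: z false.
  j=4: z holds, but w fails at k=3 → not this j.
  j=5: z holds, but w fails at k=3 → not this j.
  j=6: z false.
  j=7: z false.
No j in the window works → until fails.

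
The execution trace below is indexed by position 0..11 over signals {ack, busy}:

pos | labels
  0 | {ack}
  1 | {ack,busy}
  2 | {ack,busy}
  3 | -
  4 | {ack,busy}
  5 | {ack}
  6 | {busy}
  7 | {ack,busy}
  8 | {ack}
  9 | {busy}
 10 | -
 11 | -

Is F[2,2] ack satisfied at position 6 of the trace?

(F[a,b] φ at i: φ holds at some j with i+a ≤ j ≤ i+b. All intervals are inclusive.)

Holds

Check ack at each j in [8,8]:
  j=8: true
Found at j=8 → formula holds.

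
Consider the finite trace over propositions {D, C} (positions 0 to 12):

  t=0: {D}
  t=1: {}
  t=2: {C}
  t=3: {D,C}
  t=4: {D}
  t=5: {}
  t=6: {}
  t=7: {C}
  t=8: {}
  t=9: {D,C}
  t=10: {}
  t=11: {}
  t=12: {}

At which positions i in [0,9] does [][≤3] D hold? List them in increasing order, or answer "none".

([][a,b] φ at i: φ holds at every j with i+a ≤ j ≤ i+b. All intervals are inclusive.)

none

Evaluate at each i in [0,9]:
  i=0: ✗ (fails at j=1)
  i=1: ✗ (fails at j=1)
  i=2: ✗ (fails at j=2)
  i=3: ✗ (fails at j=5)
  i=4: ✗ (fails at j=5)
  i=5: ✗ (fails at j=5)
  i=6: ✗ (fails at j=6)
  i=7: ✗ (fails at j=7)
  i=8: ✗ (fails at j=8)
  i=9: ✗ (fails at j=10)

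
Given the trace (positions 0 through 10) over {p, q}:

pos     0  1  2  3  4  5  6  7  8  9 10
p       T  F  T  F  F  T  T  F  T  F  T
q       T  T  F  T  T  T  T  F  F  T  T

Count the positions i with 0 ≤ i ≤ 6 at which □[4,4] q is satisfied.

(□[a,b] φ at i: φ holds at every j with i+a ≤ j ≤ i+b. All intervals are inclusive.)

Evaluate at each i in [0,6]:
  i=0: ✓ (all of [4,4])
  i=1: ✓ (all of [5,5])
  i=2: ✓ (all of [6,6])
  i=3: ✗ (fails at j=7)
  i=4: ✗ (fails at j=8)
  i=5: ✓ (all of [9,9])
  i=6: ✓ (all of [10,10])
Positions where it holds: {0, 1, 2, 5, 6} → 5.

5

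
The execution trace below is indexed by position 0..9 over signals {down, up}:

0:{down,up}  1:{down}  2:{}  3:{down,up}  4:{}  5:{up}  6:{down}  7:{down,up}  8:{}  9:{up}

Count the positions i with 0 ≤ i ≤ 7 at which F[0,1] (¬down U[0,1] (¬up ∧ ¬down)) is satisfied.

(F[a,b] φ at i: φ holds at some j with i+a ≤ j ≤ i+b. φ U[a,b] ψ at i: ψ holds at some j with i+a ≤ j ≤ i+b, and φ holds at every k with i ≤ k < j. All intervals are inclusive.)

Evaluate at each i in [0,7]:
  i=0: ✗ (none in [0,1])
  i=1: ✓ (witness j=2)
  i=2: ✓ (witness j=2)
  i=3: ✓ (witness j=4)
  i=4: ✓ (witness j=4)
  i=5: ✗ (none in [5,6])
  i=6: ✗ (none in [6,7])
  i=7: ✓ (witness j=8)
Positions where it holds: {1, 2, 3, 4, 7} → 5.

5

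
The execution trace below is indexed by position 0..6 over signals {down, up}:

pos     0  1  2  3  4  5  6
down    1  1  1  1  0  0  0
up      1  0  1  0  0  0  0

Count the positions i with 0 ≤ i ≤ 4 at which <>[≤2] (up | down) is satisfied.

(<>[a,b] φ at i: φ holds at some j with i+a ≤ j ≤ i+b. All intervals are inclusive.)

Evaluate at each i in [0,4]:
  i=0: ✓ (witness j=0)
  i=1: ✓ (witness j=1)
  i=2: ✓ (witness j=2)
  i=3: ✓ (witness j=3)
  i=4: ✗ (none in [4,6])
Positions where it holds: {0, 1, 2, 3} → 4.

4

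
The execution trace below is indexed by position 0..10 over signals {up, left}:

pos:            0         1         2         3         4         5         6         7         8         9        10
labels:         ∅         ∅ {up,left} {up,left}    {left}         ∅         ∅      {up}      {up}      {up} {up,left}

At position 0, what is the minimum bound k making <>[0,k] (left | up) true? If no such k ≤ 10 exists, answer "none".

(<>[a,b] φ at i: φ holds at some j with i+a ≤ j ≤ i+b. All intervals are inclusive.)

Scan j = 0,1,… for (left | up):
  j=0: fails
  j=1: fails
  j=2: holds
First hit at j=2, so smallest k = 2-0 = 2.

2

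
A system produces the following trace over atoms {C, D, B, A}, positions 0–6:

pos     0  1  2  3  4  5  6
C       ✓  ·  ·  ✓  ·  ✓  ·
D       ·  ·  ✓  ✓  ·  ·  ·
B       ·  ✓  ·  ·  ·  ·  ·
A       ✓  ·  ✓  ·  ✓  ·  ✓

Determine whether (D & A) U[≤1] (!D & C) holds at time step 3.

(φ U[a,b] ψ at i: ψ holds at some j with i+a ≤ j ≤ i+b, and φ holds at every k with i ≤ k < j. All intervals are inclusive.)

No

Need some j in [3,4] with (!D & C), and (D & A) at every k in [3,j-1].
  j=3: (!D & C) false.
  j=4: (!D & C) false.
No j in the window works → until fails.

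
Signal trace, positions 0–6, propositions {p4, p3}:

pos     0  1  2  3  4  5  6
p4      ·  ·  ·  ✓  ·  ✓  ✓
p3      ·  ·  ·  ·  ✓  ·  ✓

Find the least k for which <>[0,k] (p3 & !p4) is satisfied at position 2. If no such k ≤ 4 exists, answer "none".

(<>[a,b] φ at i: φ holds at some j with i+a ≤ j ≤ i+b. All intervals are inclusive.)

Scan j = 2,3,… for (p3 & !p4):
  j=2: fails
  j=3: fails
  j=4: holds
First hit at j=4, so smallest k = 4-2 = 2.

2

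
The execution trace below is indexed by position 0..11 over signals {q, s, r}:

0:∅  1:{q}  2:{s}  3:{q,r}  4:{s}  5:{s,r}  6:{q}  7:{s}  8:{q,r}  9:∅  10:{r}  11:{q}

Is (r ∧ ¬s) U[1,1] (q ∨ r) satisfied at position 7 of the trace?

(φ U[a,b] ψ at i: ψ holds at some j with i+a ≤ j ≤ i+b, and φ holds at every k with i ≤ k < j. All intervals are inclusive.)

No

Need some j in [8,8] with (q ∨ r), and (r ∧ ¬s) at every k in [7,j-1].
  j=8: (q ∨ r) holds, but (r ∧ ¬s) fails at k=7 → not this j.
No j in the window works → until fails.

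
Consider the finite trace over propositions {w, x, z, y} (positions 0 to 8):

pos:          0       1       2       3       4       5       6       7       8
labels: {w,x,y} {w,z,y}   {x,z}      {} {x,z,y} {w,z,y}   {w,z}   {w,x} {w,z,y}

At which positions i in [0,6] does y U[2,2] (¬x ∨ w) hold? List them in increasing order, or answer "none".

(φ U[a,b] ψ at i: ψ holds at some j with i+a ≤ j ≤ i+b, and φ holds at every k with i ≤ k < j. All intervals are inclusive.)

4

Evaluate at each i in [0,6]:
  i=0: ✗ (no rhs in [2,2])
  i=1: ✗ (lhs fails at k=2 before rhs at j=3)
  i=2: ✗ (no rhs in [4,4])
  i=3: ✗ (lhs fails at k=3 before rhs at j=5)
  i=4: ✓ (rhs at j=6; lhs holds on [4,5])
  i=5: ✗ (lhs fails at k=6 before rhs at j=7)
  i=6: ✗ (lhs fails at k=6 before rhs at j=8)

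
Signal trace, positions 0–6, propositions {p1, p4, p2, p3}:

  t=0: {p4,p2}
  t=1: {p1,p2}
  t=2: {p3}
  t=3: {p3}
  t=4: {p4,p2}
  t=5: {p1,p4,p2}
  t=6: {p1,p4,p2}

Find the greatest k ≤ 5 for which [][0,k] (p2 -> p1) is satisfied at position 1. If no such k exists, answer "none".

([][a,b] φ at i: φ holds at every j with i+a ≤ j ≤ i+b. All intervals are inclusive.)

2

(p2 -> p1) must hold from j=1 onward; find where it first fails.
  j=1: holds
  j=2: holds
  j=3: holds
  j=4: fails
Holds on [1,3], so largest k = 2.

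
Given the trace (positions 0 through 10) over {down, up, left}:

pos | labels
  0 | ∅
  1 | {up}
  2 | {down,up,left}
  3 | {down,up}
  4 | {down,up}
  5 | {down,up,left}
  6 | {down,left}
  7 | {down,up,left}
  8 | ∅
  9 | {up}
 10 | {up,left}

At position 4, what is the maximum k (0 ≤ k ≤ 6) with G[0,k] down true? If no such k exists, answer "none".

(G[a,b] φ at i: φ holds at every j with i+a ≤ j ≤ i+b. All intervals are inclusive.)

3

down must hold from j=4 onward; find where it first fails.
  j=4: holds
  j=5: holds
  j=6: holds
  j=7: holds
  j=8: fails
Holds on [4,7], so largest k = 3.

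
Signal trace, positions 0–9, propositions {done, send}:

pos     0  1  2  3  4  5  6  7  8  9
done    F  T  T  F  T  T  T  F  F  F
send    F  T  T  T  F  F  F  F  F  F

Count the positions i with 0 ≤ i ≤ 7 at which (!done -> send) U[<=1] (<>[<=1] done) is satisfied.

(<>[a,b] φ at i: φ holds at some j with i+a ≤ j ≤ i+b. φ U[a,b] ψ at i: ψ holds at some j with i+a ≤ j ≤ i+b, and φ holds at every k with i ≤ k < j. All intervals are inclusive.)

Evaluate at each i in [0,7]:
  i=0: ✓ (rhs at j=0)
  i=1: ✓ (rhs at j=1)
  i=2: ✓ (rhs at j=2)
  i=3: ✓ (rhs at j=3)
  i=4: ✓ (rhs at j=4)
  i=5: ✓ (rhs at j=5)
  i=6: ✓ (rhs at j=6)
  i=7: ✗ (no rhs in [7,8])
Positions where it holds: {0, 1, 2, 3, 4, 5, 6} → 7.

7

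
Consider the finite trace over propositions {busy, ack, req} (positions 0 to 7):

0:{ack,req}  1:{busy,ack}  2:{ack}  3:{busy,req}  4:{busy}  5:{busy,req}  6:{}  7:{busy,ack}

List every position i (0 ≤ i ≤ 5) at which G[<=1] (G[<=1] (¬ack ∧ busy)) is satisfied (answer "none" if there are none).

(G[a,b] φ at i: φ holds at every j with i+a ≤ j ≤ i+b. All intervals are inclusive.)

Evaluate at each i in [0,5]:
  i=0: ✗ (fails at j=0)
  i=1: ✗ (fails at j=1)
  i=2: ✗ (fails at j=2)
  i=3: ✓ (all of [3,4])
  i=4: ✗ (fails at j=5)
  i=5: ✗ (fails at j=5)

3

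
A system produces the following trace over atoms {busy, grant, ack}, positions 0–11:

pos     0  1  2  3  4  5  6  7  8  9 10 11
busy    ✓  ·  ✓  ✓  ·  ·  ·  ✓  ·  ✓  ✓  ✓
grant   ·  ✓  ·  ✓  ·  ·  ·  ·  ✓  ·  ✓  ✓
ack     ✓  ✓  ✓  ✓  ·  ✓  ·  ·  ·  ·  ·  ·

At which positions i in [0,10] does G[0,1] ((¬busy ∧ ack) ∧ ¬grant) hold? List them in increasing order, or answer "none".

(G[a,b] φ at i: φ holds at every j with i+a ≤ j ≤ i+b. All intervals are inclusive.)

Evaluate at each i in [0,10]:
  i=0: ✗ (fails at j=0)
  i=1: ✗ (fails at j=1)
  i=2: ✗ (fails at j=2)
  i=3: ✗ (fails at j=3)
  i=4: ✗ (fails at j=4)
  i=5: ✗ (fails at j=6)
  i=6: ✗ (fails at j=6)
  i=7: ✗ (fails at j=7)
  i=8: ✗ (fails at j=8)
  i=9: ✗ (fails at j=9)
  i=10: ✗ (fails at j=10)

none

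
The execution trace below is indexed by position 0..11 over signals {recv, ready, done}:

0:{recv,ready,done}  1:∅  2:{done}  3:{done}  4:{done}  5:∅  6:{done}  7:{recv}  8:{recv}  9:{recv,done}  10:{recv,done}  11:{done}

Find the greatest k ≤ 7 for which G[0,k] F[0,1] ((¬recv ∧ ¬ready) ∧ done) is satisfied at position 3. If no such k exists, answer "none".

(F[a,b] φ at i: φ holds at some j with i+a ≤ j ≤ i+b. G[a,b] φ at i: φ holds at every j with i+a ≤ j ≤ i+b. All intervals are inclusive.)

F[0,1] ((¬recv ∧ ¬ready) ∧ done) must hold from j=3 onward; find where it first fails.
  j=3: holds
  j=4: holds
  j=5: holds
  j=6: holds
  j=7: fails
Holds on [3,6], so largest k = 3.

3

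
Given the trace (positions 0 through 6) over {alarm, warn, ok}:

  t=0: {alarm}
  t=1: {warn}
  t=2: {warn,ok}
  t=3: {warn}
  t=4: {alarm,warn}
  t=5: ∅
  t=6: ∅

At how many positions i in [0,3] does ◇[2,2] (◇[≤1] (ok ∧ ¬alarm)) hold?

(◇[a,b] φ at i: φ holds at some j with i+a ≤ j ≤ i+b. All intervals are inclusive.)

Evaluate at each i in [0,3]:
  i=0: ✓ (witness j=2)
  i=1: ✗ (none in [3,3])
  i=2: ✗ (none in [4,4])
  i=3: ✗ (none in [5,5])
Positions where it holds: {0} → 1.

1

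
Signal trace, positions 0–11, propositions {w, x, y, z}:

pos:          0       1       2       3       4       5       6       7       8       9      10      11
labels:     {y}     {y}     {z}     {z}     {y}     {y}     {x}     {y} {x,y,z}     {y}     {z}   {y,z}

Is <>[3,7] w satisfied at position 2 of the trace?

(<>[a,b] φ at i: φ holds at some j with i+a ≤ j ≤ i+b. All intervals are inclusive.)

False

Check w at each j in [5,9]:
  j=5: false
  j=6: false
  j=7: false
  j=8: false
  j=9: false
No position in the window satisfies it → formula fails.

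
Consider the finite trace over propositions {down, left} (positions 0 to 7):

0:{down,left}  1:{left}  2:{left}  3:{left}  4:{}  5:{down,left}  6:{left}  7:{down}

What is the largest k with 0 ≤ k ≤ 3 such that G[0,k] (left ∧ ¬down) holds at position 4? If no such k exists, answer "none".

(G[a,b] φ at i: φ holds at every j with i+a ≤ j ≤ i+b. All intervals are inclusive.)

none

(left ∧ ¬down) must hold from j=4 onward; find where it first fails.
  j=4: fails → no k works.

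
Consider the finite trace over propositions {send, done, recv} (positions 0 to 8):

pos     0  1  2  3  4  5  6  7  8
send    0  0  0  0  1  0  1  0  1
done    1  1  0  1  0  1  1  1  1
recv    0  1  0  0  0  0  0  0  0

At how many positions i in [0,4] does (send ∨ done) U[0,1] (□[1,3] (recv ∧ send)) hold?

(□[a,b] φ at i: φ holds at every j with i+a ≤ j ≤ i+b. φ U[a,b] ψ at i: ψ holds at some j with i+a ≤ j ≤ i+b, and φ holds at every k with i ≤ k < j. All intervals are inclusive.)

Evaluate at each i in [0,4]:
  i=0: ✗ (no rhs in [0,1])
  i=1: ✗ (no rhs in [1,2])
  i=2: ✗ (no rhs in [2,3])
  i=3: ✗ (no rhs in [3,4])
  i=4: ✗ (no rhs in [4,5])
Positions where it holds: {} → 0.

0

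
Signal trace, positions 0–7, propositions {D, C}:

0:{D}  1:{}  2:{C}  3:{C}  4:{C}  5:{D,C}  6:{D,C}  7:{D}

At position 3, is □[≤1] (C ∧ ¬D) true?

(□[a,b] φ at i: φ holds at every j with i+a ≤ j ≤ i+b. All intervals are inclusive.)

Check (C ∧ ¬D) at every j in [3,4]:
  j=3: true
  j=4: true
All positions satisfy it → formula holds.

Yes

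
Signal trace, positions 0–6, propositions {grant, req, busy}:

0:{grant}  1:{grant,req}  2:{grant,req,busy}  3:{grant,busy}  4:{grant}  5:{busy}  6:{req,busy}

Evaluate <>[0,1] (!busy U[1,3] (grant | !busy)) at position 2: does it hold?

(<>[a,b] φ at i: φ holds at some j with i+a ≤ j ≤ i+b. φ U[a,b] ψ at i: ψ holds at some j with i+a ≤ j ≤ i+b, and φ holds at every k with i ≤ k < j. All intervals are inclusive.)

Check (!busy U[1,3] (grant | !busy)) at each j in [2,3]:
  j=2: fails
  j=3: fails
No position in the window satisfies it → formula fails.

Does not hold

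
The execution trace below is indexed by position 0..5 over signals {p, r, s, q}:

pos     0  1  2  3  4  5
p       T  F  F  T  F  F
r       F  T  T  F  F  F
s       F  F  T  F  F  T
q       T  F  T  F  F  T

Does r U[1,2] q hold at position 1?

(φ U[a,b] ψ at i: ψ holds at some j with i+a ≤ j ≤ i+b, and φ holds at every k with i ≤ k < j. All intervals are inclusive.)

Holds

Need some j in [2,3] with q, and r at every k in [1,j-1].
  j=2: q holds; r holds at every k in [1,1] → satisfied.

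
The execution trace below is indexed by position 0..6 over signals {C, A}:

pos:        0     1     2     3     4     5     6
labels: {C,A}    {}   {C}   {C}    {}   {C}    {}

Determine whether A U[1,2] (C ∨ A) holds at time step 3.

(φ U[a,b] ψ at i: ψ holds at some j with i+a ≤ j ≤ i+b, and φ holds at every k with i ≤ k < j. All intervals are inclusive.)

Need some j in [4,5] with (C ∨ A), and A at every k in [3,j-1].
  j=4: (C ∨ A) false.
  j=5: (C ∨ A) holds, but A fails at k=3 → not this j.
No j in the window works → until fails.

No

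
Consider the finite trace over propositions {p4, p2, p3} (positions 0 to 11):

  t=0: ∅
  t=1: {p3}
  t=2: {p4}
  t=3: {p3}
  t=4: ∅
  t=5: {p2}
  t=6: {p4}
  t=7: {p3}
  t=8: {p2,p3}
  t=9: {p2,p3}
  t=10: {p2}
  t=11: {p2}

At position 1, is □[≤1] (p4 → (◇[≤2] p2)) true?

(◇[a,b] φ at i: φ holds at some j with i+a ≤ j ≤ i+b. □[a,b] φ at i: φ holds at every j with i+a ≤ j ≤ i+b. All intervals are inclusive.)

False

Check (p4 → (◇[≤2] p2)) at every j in [1,2]:
  j=1: antecedent false → ✓
  j=2: antecedent true; consequent fails (none in [2,4]) → ✗
Fails at j=2 → formula fails.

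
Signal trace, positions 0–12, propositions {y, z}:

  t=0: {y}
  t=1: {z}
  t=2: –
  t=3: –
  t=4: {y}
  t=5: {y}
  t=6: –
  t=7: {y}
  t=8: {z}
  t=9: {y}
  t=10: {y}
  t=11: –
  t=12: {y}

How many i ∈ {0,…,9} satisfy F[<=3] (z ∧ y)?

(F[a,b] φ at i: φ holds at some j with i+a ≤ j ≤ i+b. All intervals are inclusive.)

Evaluate at each i in [0,9]:
  i=0: ✗ (none in [0,3])
  i=1: ✗ (none in [1,4])
  i=2: ✗ (none in [2,5])
  i=3: ✗ (none in [3,6])
  i=4: ✗ (none in [4,7])
  i=5: ✗ (none in [5,8])
  i=6: ✗ (none in [6,9])
  i=7: ✗ (none in [7,10])
  i=8: ✗ (none in [8,11])
  i=9: ✗ (none in [9,12])
Positions where it holds: {} → 0.

0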